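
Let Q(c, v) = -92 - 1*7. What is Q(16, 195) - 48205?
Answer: -48304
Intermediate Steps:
Q(c, v) = -99 (Q(c, v) = -92 - 7 = -99)
Q(16, 195) - 48205 = -99 - 48205 = -48304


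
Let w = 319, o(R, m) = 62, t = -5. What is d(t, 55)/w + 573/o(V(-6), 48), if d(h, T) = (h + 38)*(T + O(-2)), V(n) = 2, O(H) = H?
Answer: 26475/1798 ≈ 14.725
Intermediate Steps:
d(h, T) = (-2 + T)*(38 + h) (d(h, T) = (h + 38)*(T - 2) = (38 + h)*(-2 + T) = (-2 + T)*(38 + h))
d(t, 55)/w + 573/o(V(-6), 48) = (-76 - 2*(-5) + 38*55 + 55*(-5))/319 + 573/62 = (-76 + 10 + 2090 - 275)*(1/319) + 573*(1/62) = 1749*(1/319) + 573/62 = 159/29 + 573/62 = 26475/1798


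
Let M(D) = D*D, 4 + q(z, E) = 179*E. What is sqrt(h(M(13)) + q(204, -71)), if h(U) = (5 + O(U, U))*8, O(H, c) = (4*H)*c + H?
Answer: sqrt(902631) ≈ 950.07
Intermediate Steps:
q(z, E) = -4 + 179*E
O(H, c) = H + 4*H*c (O(H, c) = 4*H*c + H = H + 4*H*c)
M(D) = D**2
h(U) = 40 + 8*U*(1 + 4*U) (h(U) = (5 + U*(1 + 4*U))*8 = 40 + 8*U*(1 + 4*U))
sqrt(h(M(13)) + q(204, -71)) = sqrt((40 + 8*13**2*(1 + 4*13**2)) + (-4 + 179*(-71))) = sqrt((40 + 8*169*(1 + 4*169)) + (-4 - 12709)) = sqrt((40 + 8*169*(1 + 676)) - 12713) = sqrt((40 + 8*169*677) - 12713) = sqrt((40 + 915304) - 12713) = sqrt(915344 - 12713) = sqrt(902631)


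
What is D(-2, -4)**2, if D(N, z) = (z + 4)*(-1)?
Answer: 0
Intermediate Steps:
D(N, z) = -4 - z (D(N, z) = (4 + z)*(-1) = -4 - z)
D(-2, -4)**2 = (-4 - 1*(-4))**2 = (-4 + 4)**2 = 0**2 = 0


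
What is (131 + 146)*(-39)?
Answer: -10803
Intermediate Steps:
(131 + 146)*(-39) = 277*(-39) = -10803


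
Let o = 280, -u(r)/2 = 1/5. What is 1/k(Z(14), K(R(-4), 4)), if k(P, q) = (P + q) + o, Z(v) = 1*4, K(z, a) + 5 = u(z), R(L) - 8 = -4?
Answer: 5/1393 ≈ 0.0035894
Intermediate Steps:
R(L) = 4 (R(L) = 8 - 4 = 4)
u(r) = -⅖ (u(r) = -2/5 = -2*⅕ = -⅖)
K(z, a) = -27/5 (K(z, a) = -5 - ⅖ = -27/5)
Z(v) = 4
k(P, q) = 280 + P + q (k(P, q) = (P + q) + 280 = 280 + P + q)
1/k(Z(14), K(R(-4), 4)) = 1/(280 + 4 - 27/5) = 1/(1393/5) = 5/1393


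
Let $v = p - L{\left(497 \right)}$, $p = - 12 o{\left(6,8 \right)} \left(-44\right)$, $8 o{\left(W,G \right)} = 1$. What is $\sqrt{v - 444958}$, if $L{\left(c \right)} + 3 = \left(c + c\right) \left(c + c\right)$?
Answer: $5 i \sqrt{57317} \approx 1197.0 i$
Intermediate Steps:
$o{\left(W,G \right)} = \frac{1}{8}$ ($o{\left(W,G \right)} = \frac{1}{8} \cdot 1 = \frac{1}{8}$)
$L{\left(c \right)} = -3 + 4 c^{2}$ ($L{\left(c \right)} = -3 + \left(c + c\right) \left(c + c\right) = -3 + 2 c 2 c = -3 + 4 c^{2}$)
$p = 66$ ($p = \left(-12\right) \frac{1}{8} \left(-44\right) = \left(- \frac{3}{2}\right) \left(-44\right) = 66$)
$v = -987967$ ($v = 66 - \left(-3 + 4 \cdot 497^{2}\right) = 66 - \left(-3 + 4 \cdot 247009\right) = 66 - \left(-3 + 988036\right) = 66 - 988033 = -987967$)
$\sqrt{v - 444958} = \sqrt{-987967 - 444958} = \sqrt{-1432925} = 5 i \sqrt{57317}$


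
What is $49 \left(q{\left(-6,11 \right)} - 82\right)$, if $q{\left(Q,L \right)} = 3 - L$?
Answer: $-4410$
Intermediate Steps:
$49 \left(q{\left(-6,11 \right)} - 82\right) = 49 \left(\left(3 - 11\right) - 82\right) = 49 \left(-8 - 82\right) = 49 \left(-90\right) = -4410$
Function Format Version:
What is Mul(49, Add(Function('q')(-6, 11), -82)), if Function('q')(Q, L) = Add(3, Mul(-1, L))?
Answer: -4410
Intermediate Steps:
Mul(49, Add(Function('q')(-6, 11), -82)) = Mul(49, Add(Add(3, Mul(-1, 11)), -82)) = Mul(49, Add(Add(3, -11), -82)) = Mul(49, Add(-8, -82)) = Mul(49, -90) = -4410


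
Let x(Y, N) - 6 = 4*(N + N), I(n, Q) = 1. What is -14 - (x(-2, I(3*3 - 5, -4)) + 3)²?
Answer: -303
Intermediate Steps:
x(Y, N) = 6 + 8*N (x(Y, N) = 6 + 4*(N + N) = 6 + 4*(2*N) = 6 + 8*N)
-14 - (x(-2, I(3*3 - 5, -4)) + 3)² = -14 - ((6 + 8*1) + 3)² = -14 - ((6 + 8) + 3)² = -14 - (14 + 3)² = -14 - 1*17² = -14 - 1*289 = -14 - 289 = -303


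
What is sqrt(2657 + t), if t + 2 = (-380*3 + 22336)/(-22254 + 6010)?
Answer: 4*sqrt(2735250001)/4061 ≈ 51.514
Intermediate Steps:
t = -13421/4061 (t = -2 + (-380*3 + 22336)/(-22254 + 6010) = -2 + (-1140 + 22336)/(-16244) = -2 + 21196*(-1/16244) = -2 - 5299/4061 = -13421/4061 ≈ -3.3049)
sqrt(2657 + t) = sqrt(2657 - 13421/4061) = sqrt(10776656/4061) = 4*sqrt(2735250001)/4061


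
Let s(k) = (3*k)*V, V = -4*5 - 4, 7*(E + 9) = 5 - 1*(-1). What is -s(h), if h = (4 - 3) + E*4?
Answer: -15912/7 ≈ -2273.1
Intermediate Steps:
E = -57/7 (E = -9 + (5 - 1*(-1))/7 = -9 + (5 + 1)/7 = -9 + (1/7)*6 = -9 + 6/7 = -57/7 ≈ -8.1429)
V = -24 (V = -20 - 4 = -24)
h = -221/7 (h = (4 - 3) - 57/7*4 = 1 - 228/7 = -221/7 ≈ -31.571)
s(k) = -72*k (s(k) = (3*k)*(-24) = -72*k)
-s(h) = -(-72)*(-221)/7 = -1*15912/7 = -15912/7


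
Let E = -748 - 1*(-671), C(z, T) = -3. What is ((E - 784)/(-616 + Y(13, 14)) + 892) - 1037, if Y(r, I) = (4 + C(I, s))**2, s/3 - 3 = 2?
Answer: -718/5 ≈ -143.60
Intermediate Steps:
s = 15 (s = 9 + 3*2 = 9 + 6 = 15)
Y(r, I) = 1 (Y(r, I) = (4 - 3)**2 = 1**2 = 1)
E = -77 (E = -748 + 671 = -77)
((E - 784)/(-616 + Y(13, 14)) + 892) - 1037 = ((-77 - 784)/(-616 + 1) + 892) - 1037 = (-861/(-615) + 892) - 1037 = (-861*(-1/615) + 892) - 1037 = (7/5 + 892) - 1037 = 4467/5 - 1037 = -718/5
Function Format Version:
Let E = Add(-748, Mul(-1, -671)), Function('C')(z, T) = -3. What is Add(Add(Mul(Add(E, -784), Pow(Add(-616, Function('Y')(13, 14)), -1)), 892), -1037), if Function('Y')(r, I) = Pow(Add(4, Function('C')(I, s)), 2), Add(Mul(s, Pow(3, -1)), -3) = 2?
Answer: Rational(-718, 5) ≈ -143.60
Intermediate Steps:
s = 15 (s = Add(9, Mul(3, 2)) = Add(9, 6) = 15)
Function('Y')(r, I) = 1 (Function('Y')(r, I) = Pow(Add(4, -3), 2) = Pow(1, 2) = 1)
E = -77 (E = Add(-748, 671) = -77)
Add(Add(Mul(Add(E, -784), Pow(Add(-616, Function('Y')(13, 14)), -1)), 892), -1037) = Add(Add(Mul(Add(-77, -784), Pow(Add(-616, 1), -1)), 892), -1037) = Add(Add(Mul(-861, Pow(-615, -1)), 892), -1037) = Add(Add(Mul(-861, Rational(-1, 615)), 892), -1037) = Add(Add(Rational(7, 5), 892), -1037) = Add(Rational(4467, 5), -1037) = Rational(-718, 5)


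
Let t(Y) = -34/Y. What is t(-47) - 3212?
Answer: -150930/47 ≈ -3211.3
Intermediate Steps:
t(-47) - 3212 = -34/(-47) - 3212 = -34*(-1/47) - 3212 = 34/47 - 3212 = -150930/47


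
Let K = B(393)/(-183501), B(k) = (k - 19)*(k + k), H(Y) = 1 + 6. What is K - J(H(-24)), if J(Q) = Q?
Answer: -526157/61167 ≈ -8.6020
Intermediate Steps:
H(Y) = 7
B(k) = 2*k*(-19 + k) (B(k) = (-19 + k)*(2*k) = 2*k*(-19 + k))
K = -97988/61167 (K = (2*393*(-19 + 393))/(-183501) = (2*393*374)*(-1/183501) = 293964*(-1/183501) = -97988/61167 ≈ -1.6020)
K - J(H(-24)) = -97988/61167 - 1*7 = -97988/61167 - 7 = -526157/61167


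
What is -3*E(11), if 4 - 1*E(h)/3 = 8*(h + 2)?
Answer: 900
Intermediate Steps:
E(h) = -36 - 24*h (E(h) = 12 - 24*(h + 2) = 12 - 24*(2 + h) = 12 - 3*(16 + 8*h) = 12 + (-48 - 24*h) = -36 - 24*h)
-3*E(11) = -3*(-36 - 24*11) = -3*(-36 - 264) = -3*(-300) = 900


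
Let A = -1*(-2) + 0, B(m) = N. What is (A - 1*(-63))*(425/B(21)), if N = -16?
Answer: -27625/16 ≈ -1726.6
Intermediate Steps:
B(m) = -16
A = 2 (A = 2 + 0 = 2)
(A - 1*(-63))*(425/B(21)) = (2 - 1*(-63))*(425/(-16)) = (2 + 63)*(425*(-1/16)) = 65*(-425/16) = -27625/16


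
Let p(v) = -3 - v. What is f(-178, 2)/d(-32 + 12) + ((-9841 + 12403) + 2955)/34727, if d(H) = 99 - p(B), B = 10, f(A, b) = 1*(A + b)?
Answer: -49054/34727 ≈ -1.4126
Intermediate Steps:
f(A, b) = A + b
d(H) = 112 (d(H) = 99 - (-3 - 1*10) = 99 - (-3 - 10) = 99 - 1*(-13) = 99 + 13 = 112)
f(-178, 2)/d(-32 + 12) + ((-9841 + 12403) + 2955)/34727 = (-178 + 2)/112 + ((-9841 + 12403) + 2955)/34727 = -176*1/112 + (2562 + 2955)*(1/34727) = -11/7 + 5517*(1/34727) = -11/7 + 5517/34727 = -49054/34727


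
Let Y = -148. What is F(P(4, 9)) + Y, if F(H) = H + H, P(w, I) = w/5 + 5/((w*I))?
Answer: -13151/90 ≈ -146.12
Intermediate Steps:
P(w, I) = w/5 + 5/(I*w) (P(w, I) = w*(⅕) + 5/((I*w)) = w/5 + 5*(1/(I*w)) = w/5 + 5/(I*w))
F(H) = 2*H
F(P(4, 9)) + Y = 2*((⅕)*4 + 5/(9*4)) - 148 = 2*(⅘ + 5*(⅑)*(¼)) - 148 = 2*(⅘ + 5/36) - 148 = 2*(169/180) - 148 = 169/90 - 148 = -13151/90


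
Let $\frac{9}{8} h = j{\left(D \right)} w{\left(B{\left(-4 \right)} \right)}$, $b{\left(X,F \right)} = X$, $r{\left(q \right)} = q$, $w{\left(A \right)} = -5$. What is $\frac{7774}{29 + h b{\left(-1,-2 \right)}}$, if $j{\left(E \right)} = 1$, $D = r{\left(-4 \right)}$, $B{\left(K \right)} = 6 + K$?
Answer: $\frac{69966}{301} \approx 232.45$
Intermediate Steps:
$D = -4$
$h = - \frac{40}{9}$ ($h = \frac{8 \cdot 1 \left(-5\right)}{9} = \frac{8}{9} \left(-5\right) = - \frac{40}{9} \approx -4.4444$)
$\frac{7774}{29 + h b{\left(-1,-2 \right)}} = \frac{7774}{29 - - \frac{40}{9}} = \frac{7774}{29 + \frac{40}{9}} = \frac{7774}{\frac{301}{9}} = 7774 \cdot \frac{9}{301} = \frac{69966}{301}$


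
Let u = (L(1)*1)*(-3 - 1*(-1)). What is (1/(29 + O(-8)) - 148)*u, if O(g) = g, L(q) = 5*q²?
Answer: 31070/21 ≈ 1479.5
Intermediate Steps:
u = -10 (u = ((5*1²)*1)*(-3 - 1*(-1)) = ((5*1)*1)*(-3 + 1) = (5*1)*(-2) = 5*(-2) = -10)
(1/(29 + O(-8)) - 148)*u = (1/(29 - 8) - 148)*(-10) = (1/21 - 148)*(-10) = -3107/21*(-10) = 31070/21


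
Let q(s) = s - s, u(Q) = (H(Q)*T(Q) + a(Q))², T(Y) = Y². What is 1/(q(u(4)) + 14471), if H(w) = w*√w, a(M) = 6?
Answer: 1/14471 ≈ 6.9104e-5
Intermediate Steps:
H(w) = w^(3/2)
u(Q) = (6 + Q^(7/2))² (u(Q) = (Q^(3/2)*Q² + 6)² = (Q^(7/2) + 6)² = (6 + Q^(7/2))²)
q(s) = 0
1/(q(u(4)) + 14471) = 1/(0 + 14471) = 1/14471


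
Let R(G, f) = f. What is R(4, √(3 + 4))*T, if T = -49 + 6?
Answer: -43*√7 ≈ -113.77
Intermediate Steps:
T = -43
R(4, √(3 + 4))*T = √(3 + 4)*(-43) = √7*(-43) = -43*√7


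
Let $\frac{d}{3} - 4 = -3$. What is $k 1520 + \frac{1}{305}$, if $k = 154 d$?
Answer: $\frac{214183201}{305} \approx 7.0224 \cdot 10^{5}$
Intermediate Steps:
$d = 3$ ($d = 12 + 3 \left(-3\right) = 12 - 9 = 3$)
$k = 462$ ($k = 154 \cdot 3 = 462$)
$k 1520 + \frac{1}{305} = 462 \cdot 1520 + \frac{1}{305} = 702240 + \frac{1}{305} = \frac{214183201}{305}$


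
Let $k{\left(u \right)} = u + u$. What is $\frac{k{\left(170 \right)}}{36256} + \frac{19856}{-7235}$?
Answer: $- \frac{179359809}{65578040} \approx -2.7351$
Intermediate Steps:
$k{\left(u \right)} = 2 u$
$\frac{k{\left(170 \right)}}{36256} + \frac{19856}{-7235} = \frac{2 \cdot 170}{36256} + \frac{19856}{-7235} = 340 \cdot \frac{1}{36256} + 19856 \left(- \frac{1}{7235}\right) = \frac{85}{9064} - \frac{19856}{7235} = - \frac{179359809}{65578040}$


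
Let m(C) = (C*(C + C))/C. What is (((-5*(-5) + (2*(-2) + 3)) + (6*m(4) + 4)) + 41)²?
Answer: 13689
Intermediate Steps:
m(C) = 2*C (m(C) = (C*(2*C))/C = (2*C²)/C = 2*C)
(((-5*(-5) + (2*(-2) + 3)) + (6*m(4) + 4)) + 41)² = (((-5*(-5) + (2*(-2) + 3)) + (6*(2*4) + 4)) + 41)² = (((25 + (-4 + 3)) + (6*8 + 4)) + 41)² = (((25 - 1) + (48 + 4)) + 41)² = ((24 + 52) + 41)² = (76 + 41)² = 117² = 13689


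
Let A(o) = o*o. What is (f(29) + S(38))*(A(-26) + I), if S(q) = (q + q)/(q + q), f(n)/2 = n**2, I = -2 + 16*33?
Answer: 2022966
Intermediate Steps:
I = 526 (I = -2 + 528 = 526)
f(n) = 2*n**2
S(q) = 1 (S(q) = (2*q)/((2*q)) = (2*q)*(1/(2*q)) = 1)
A(o) = o**2
(f(29) + S(38))*(A(-26) + I) = (2*29**2 + 1)*((-26)**2 + 526) = (2*841 + 1)*(676 + 526) = (1682 + 1)*1202 = 1683*1202 = 2022966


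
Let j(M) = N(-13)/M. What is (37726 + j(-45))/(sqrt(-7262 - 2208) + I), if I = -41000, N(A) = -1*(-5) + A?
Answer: -1392095960/1512908523 - 848839*I*sqrt(9470)/37822713075 ≈ -0.92015 - 0.002184*I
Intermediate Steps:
N(A) = 5 + A
j(M) = -8/M (j(M) = (5 - 13)/M = -8/M)
(37726 + j(-45))/(sqrt(-7262 - 2208) + I) = (37726 - 8/(-45))/(sqrt(-7262 - 2208) - 41000) = (37726 - 8*(-1/45))/(sqrt(-9470) - 41000) = (37726 + 8/45)/(I*sqrt(9470) - 41000) = 1697678/(45*(-41000 + I*sqrt(9470)))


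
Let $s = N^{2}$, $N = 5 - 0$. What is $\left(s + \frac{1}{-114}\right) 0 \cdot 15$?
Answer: $0$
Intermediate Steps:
$N = 5$ ($N = 5 + 0 = 5$)
$s = 25$ ($s = 5^{2} = 25$)
$\left(s + \frac{1}{-114}\right) 0 \cdot 15 = \left(25 + \frac{1}{-114}\right) 0 \cdot 15 = \left(25 - \frac{1}{114}\right) 0 = \frac{2849}{114} \cdot 0 = 0$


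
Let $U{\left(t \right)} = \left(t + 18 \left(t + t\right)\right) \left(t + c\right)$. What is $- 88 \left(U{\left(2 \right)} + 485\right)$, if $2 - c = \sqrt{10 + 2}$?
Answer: $-68728 + 13024 \sqrt{3} \approx -46170.0$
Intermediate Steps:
$c = 2 - 2 \sqrt{3}$ ($c = 2 - \sqrt{10 + 2} = 2 - \sqrt{12} = 2 - 2 \sqrt{3} \approx -1.4641$)
$U{\left(t \right)} = 37 t \left(2 + t - 2 \sqrt{3}\right)$ ($U{\left(t \right)} = \left(t + 18 \left(t + t\right)\right) \left(t + \left(2 - 2 \sqrt{3}\right)\right) = \left(t + 18 \cdot 2 t\right) \left(2 + t - 2 \sqrt{3}\right) = \left(t + 36 t\right) \left(2 + t - 2 \sqrt{3}\right) = 37 t \left(2 + t - 2 \sqrt{3}\right)$)
$- 88 \left(U{\left(2 \right)} + 485\right) = - 88 \left(37 \cdot 2 \left(2 + 2 - 2 \sqrt{3}\right) + 485\right) = - 88 \left(37 \cdot 2 \left(4 - 2 \sqrt{3}\right) + 485\right) = - 88 \left(\left(296 - 148 \sqrt{3}\right) + 485\right) = - 88 \left(781 - 148 \sqrt{3}\right) = -68728 + 13024 \sqrt{3}$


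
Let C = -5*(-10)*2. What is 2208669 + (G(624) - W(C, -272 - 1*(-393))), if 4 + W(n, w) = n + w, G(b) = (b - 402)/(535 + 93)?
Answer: 693454039/314 ≈ 2.2085e+6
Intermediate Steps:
C = 100 (C = 50*2 = 100)
G(b) = -201/314 + b/628 (G(b) = (-402 + b)/628 = (-402 + b)*(1/628) = -201/314 + b/628)
W(n, w) = -4 + n + w (W(n, w) = -4 + (n + w) = -4 + n + w)
2208669 + (G(624) - W(C, -272 - 1*(-393))) = 2208669 + ((-201/314 + (1/628)*624) - (-4 + 100 + (-272 - 1*(-393)))) = 2208669 + ((-201/314 + 156/157) - (-4 + 100 + (-272 + 393))) = 2208669 + (111/314 - (-4 + 100 + 121)) = 2208669 + (111/314 - 1*217) = 2208669 + (111/314 - 217) = 2208669 - 68027/314 = 693454039/314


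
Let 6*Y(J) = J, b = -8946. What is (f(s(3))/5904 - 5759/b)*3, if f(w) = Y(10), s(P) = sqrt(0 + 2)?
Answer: 5669341/2934288 ≈ 1.9321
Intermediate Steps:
Y(J) = J/6
s(P) = sqrt(2)
f(w) = 5/3 (f(w) = (1/6)*10 = 5/3)
(f(s(3))/5904 - 5759/b)*3 = ((5/3)/5904 - 5759/(-8946))*3 = ((5/3)*(1/5904) - 5759*(-1/8946))*3 = (5/17712 + 5759/8946)*3 = (5669341/8802864)*3 = 5669341/2934288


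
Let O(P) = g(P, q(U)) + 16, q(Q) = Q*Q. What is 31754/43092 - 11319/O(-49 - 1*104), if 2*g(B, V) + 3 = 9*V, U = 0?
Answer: -487297915/624834 ≈ -779.88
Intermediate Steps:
q(Q) = Q²
g(B, V) = -3/2 + 9*V/2 (g(B, V) = -3/2 + (9*V)/2 = -3/2 + 9*V/2)
O(P) = 29/2 (O(P) = (-3/2 + (9/2)*0²) + 16 = (-3/2 + (9/2)*0) + 16 = (-3/2 + 0) + 16 = -3/2 + 16 = 29/2)
31754/43092 - 11319/O(-49 - 1*104) = 31754/43092 - 11319/29/2 = 31754*(1/43092) - 11319*2/29 = 15877/21546 - 22638/29 = -487297915/624834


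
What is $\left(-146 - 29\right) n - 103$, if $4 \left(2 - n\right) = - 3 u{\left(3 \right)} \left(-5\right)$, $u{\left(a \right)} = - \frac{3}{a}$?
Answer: $- \frac{4437}{4} \approx -1109.3$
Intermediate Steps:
$n = \frac{23}{4}$ ($n = 2 - \frac{- 3 \left(- \frac{3}{3}\right) \left(-5\right)}{4} = 2 - \frac{- 3 \left(\left(-3\right) \frac{1}{3}\right) \left(-5\right)}{4} = 2 - \frac{\left(-3\right) \left(-1\right) \left(-5\right)}{4} = 2 - \frac{3 \left(-5\right)}{4} = 2 - - \frac{15}{4} = 2 + \frac{15}{4} = \frac{23}{4} \approx 5.75$)
$\left(-146 - 29\right) n - 103 = \left(-146 - 29\right) \frac{23}{4} - 103 = \left(-175\right) \frac{23}{4} - 103 = - \frac{4025}{4} - 103 = - \frac{4437}{4}$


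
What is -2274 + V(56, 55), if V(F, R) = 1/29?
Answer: -65945/29 ≈ -2274.0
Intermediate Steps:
V(F, R) = 1/29
-2274 + V(56, 55) = -2274 + 1/29 = -65945/29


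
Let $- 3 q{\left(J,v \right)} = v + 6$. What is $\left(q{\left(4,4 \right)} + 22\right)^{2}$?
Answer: $\frac{3136}{9} \approx 348.44$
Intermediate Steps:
$q{\left(J,v \right)} = -2 - \frac{v}{3}$ ($q{\left(J,v \right)} = - \frac{v + 6}{3} = - \frac{6 + v}{3} = -2 - \frac{v}{3}$)
$\left(q{\left(4,4 \right)} + 22\right)^{2} = \left(\left(-2 - \frac{4}{3}\right) + 22\right)^{2} = \left(- \frac{10}{3} + 22\right)^{2} = \left(\frac{56}{3}\right)^{2} = \frac{3136}{9}$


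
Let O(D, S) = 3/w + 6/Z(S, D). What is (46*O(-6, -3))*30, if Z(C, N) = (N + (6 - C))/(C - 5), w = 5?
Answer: -21252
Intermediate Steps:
Z(C, N) = (6 + N - C)/(-5 + C)
O(D, S) = ⅗ + 6*(-5 + S)/(6 + D - S) (O(D, S) = 3/5 + 6/(((6 + D - S)/(-5 + S))) = 3*(⅕) + 6*((-5 + S)/(6 + D - S)) = ⅗ + 6*(-5 + S)/(6 + D - S))
(46*O(-6, -3))*30 = (46*(3*(-44 - 6 + 9*(-3))/(5*(6 - 6 - 1*(-3)))))*30 = (46*(3*(-44 - 6 - 27)/(5*(6 - 6 + 3))))*30 = (46*((⅗)*(-77)/3))*30 = (46*((⅗)*(⅓)*(-77)))*30 = (46*(-77/5))*30 = -3542/5*30 = -21252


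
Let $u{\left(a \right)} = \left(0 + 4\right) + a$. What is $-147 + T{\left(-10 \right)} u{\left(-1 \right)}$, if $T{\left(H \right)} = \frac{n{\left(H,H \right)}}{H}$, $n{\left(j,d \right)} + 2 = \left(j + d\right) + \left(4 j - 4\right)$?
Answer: $- \frac{636}{5} \approx -127.2$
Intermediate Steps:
$n{\left(j,d \right)} = -6 + d + 5 j$ ($n{\left(j,d \right)} = -2 + \left(\left(j + d\right) + \left(4 j - 4\right)\right) = -2 + \left(\left(d + j\right) + \left(-4 + 4 j\right)\right) = -2 + \left(-4 + d + 5 j\right) = -6 + d + 5 j$)
$T{\left(H \right)} = \frac{-6 + 6 H}{H}$ ($T{\left(H \right)} = \frac{-6 + H + 5 H}{H} = \frac{-6 + 6 H}{H}$)
$u{\left(a \right)} = 4 + a$
$-147 + T{\left(-10 \right)} u{\left(-1 \right)} = -147 + \left(6 - \frac{6}{-10}\right) \left(4 - 1\right) = -147 + \left(6 - - \frac{3}{5}\right) 3 = -147 + \left(6 + \frac{3}{5}\right) 3 = -147 + \frac{33}{5} \cdot 3 = -147 + \frac{99}{5} = - \frac{636}{5}$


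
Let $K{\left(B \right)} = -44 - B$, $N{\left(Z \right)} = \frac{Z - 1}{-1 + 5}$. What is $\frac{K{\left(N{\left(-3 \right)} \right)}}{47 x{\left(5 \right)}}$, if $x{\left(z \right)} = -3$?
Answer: $\frac{43}{141} \approx 0.30496$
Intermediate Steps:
$N{\left(Z \right)} = - \frac{1}{4} + \frac{Z}{4}$ ($N{\left(Z \right)} = \frac{-1 + Z}{4} = \left(-1 + Z\right) \frac{1}{4} = - \frac{1}{4} + \frac{Z}{4}$)
$\frac{K{\left(N{\left(-3 \right)} \right)}}{47 x{\left(5 \right)}} = \frac{-44 - \left(- \frac{1}{4} + \frac{1}{4} \left(-3\right)\right)}{47 \left(-3\right)} = \frac{-44 - \left(- \frac{1}{4} - \frac{3}{4}\right)}{-141} = \left(-44 - -1\right) \left(- \frac{1}{141}\right) = \left(-44 + 1\right) \left(- \frac{1}{141}\right) = \left(-43\right) \left(- \frac{1}{141}\right) = \frac{43}{141}$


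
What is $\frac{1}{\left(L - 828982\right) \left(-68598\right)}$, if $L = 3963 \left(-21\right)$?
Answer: $\frac{1}{62575438590} \approx 1.5981 \cdot 10^{-11}$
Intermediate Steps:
$L = -83223$
$\frac{1}{\left(L - 828982\right) \left(-68598\right)} = \frac{1}{\left(-83223 - 828982\right) \left(-68598\right)} = \frac{1}{-912205} \left(- \frac{1}{68598}\right) = \left(- \frac{1}{912205}\right) \left(- \frac{1}{68598}\right) = \frac{1}{62575438590}$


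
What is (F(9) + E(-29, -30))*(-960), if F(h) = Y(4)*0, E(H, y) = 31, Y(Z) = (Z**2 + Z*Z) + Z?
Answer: -29760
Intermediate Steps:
Y(Z) = Z + 2*Z**2 (Y(Z) = (Z**2 + Z**2) + Z = 2*Z**2 + Z = Z + 2*Z**2)
F(h) = 0 (F(h) = (4*(1 + 2*4))*0 = (4*(1 + 8))*0 = (4*9)*0 = 36*0 = 0)
(F(9) + E(-29, -30))*(-960) = (0 + 31)*(-960) = 31*(-960) = -29760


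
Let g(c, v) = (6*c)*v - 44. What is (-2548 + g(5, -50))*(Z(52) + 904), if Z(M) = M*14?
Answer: -6678144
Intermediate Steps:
g(c, v) = -44 + 6*c*v (g(c, v) = 6*c*v - 44 = -44 + 6*c*v)
Z(M) = 14*M
(-2548 + g(5, -50))*(Z(52) + 904) = (-2548 + (-44 + 6*5*(-50)))*(14*52 + 904) = (-2548 + (-44 - 1500))*(728 + 904) = (-2548 - 1544)*1632 = -4092*1632 = -6678144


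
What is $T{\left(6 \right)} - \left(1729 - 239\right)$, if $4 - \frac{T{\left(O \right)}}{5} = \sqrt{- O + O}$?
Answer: $-1470$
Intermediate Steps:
$T{\left(O \right)} = 20$ ($T{\left(O \right)} = 20 - 5 \sqrt{- O + O} = 20 - 5 \sqrt{0} = 20 - 0 = 20 + 0 = 20$)
$T{\left(6 \right)} - \left(1729 - 239\right) = 20 - \left(1729 - 239\right) = 20 - 1490 = -1470$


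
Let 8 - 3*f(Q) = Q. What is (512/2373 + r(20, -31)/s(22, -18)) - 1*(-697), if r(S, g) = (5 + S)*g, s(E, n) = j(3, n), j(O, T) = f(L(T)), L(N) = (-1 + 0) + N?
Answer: 4350454/7119 ≈ 611.10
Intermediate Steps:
L(N) = -1 + N
f(Q) = 8/3 - Q/3
j(O, T) = 3 - T/3 (j(O, T) = 8/3 - (-1 + T)/3 = 8/3 + (⅓ - T/3) = 3 - T/3)
s(E, n) = 3 - n/3
r(S, g) = g*(5 + S)
(512/2373 + r(20, -31)/s(22, -18)) - 1*(-697) = (512/2373 + (-31*(5 + 20))/(3 - ⅓*(-18))) - 1*(-697) = (512*(1/2373) + (-31*25)/(3 + 6)) + 697 = (512/2373 - 775/9) + 697 = -611489/7119 + 697 = 4350454/7119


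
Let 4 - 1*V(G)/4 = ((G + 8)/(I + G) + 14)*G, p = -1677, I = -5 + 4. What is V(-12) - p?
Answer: 30937/13 ≈ 2379.8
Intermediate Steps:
I = -1
V(G) = 16 - 4*G*(14 + (8 + G)/(-1 + G)) (V(G) = 16 - 4*((G + 8)/(-1 + G) + 14)*G = 16 - 4*((8 + G)/(-1 + G) + 14)*G = 16 - 4*(14 + (8 + G)/(-1 + G))*G = 16 - 4*G*(14 + (8 + G)/(-1 + G)))
V(-12) - p = 4*(-4 - 15*(-12)² + 10*(-12))/(-1 - 12) - 1*(-1677) = 4*(-4 - 15*144 - 120)/(-13) + 1677 = 4*(-1/13)*(-4 - 2160 - 120) + 1677 = 4*(-1/13)*(-2284) + 1677 = 9136/13 + 1677 = 30937/13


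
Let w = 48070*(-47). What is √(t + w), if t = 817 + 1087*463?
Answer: 2*I*√438798 ≈ 1324.8*I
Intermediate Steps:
t = 504098 (t = 817 + 503281 = 504098)
w = -2259290
√(t + w) = √(504098 - 2259290) = √(-1755192) = 2*I*√438798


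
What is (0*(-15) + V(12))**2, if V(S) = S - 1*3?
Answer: 81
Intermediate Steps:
V(S) = -3 + S (V(S) = S - 3 = -3 + S)
(0*(-15) + V(12))**2 = (0*(-15) + (-3 + 12))**2 = (0 + 9)**2 = 9**2 = 81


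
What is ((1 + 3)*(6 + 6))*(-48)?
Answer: -2304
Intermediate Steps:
((1 + 3)*(6 + 6))*(-48) = (4*12)*(-48) = 48*(-48) = -2304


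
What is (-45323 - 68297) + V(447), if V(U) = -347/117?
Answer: -13293887/117 ≈ -1.1362e+5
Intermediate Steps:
V(U) = -347/117 (V(U) = -347*1/117 = -347/117)
(-45323 - 68297) + V(447) = (-45323 - 68297) - 347/117 = -113620 - 347/117 = -13293887/117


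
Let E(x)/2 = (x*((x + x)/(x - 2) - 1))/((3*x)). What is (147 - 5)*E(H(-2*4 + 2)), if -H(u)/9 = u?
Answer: 3976/39 ≈ 101.95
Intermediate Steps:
H(u) = -9*u
E(x) = -⅔ + 4*x/(3*(-2 + x)) (E(x) = 2*((x*((x + x)/(x - 2) - 1))/((3*x))) = 2*((x*((2*x)/(-2 + x) - 1))*(1/(3*x))) = 2*((x*(2*x/(-2 + x) - 1))*(1/(3*x))) = 2*((x*(-1 + 2*x/(-2 + x)))*(1/(3*x))) = 2*(-⅓ + 2*x/(3*(-2 + x))) = -⅔ + 4*x/(3*(-2 + x)))
(147 - 5)*E(H(-2*4 + 2)) = (147 - 5)*(2*(2 - 9*(-2*4 + 2))/(3*(-2 - 9*(-2*4 + 2)))) = 142*(2*(2 - 9*(-8 + 2))/(3*(-2 - 9*(-8 + 2)))) = 142*(2*(2 - 9*(-6))/(3*(-2 - 9*(-6)))) = 142*(2*(2 + 54)/(3*(-2 + 54))) = 142*((⅔)*56/52) = 142*((⅔)*(1/52)*56) = 142*(28/39) = 3976/39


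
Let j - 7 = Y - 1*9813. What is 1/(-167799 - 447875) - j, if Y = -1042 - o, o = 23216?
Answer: 20972319135/615674 ≈ 34064.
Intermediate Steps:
Y = -24258 (Y = -1042 - 1*23216 = -1042 - 23216 = -24258)
j = -34064 (j = 7 + (-24258 - 1*9813) = 7 + (-24258 - 9813) = 7 - 34071 = -34064)
1/(-167799 - 447875) - j = 1/(-167799 - 447875) - 1*(-34064) = 1/(-615674) + 34064 = -1/615674 + 34064 = 20972319135/615674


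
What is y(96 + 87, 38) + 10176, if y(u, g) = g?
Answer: 10214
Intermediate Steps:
y(96 + 87, 38) + 10176 = 38 + 10176 = 10214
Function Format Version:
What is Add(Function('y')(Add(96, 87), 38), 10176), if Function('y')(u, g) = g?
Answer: 10214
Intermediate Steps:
Add(Function('y')(Add(96, 87), 38), 10176) = Add(38, 10176) = 10214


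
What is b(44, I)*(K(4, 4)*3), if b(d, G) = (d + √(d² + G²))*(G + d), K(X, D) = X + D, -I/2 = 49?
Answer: -57024 - 2592*√2885 ≈ -1.9625e+5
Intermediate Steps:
I = -98 (I = -2*49 = -98)
K(X, D) = D + X
b(d, G) = (G + d)*(d + √(G² + d²)) (b(d, G) = (d + √(G² + d²))*(G + d) = (G + d)*(d + √(G² + d²)))
b(44, I)*(K(4, 4)*3) = (44² - 98*44 - 98*√((-98)² + 44²) + 44*√((-98)² + 44²))*((4 + 4)*3) = (1936 - 4312 - 98*√(9604 + 1936) + 44*√(9604 + 1936))*(8*3) = (1936 - 4312 - 196*√2885 + 44*√11540)*24 = (1936 - 4312 - 196*√2885 + 44*(2*√2885))*24 = (1936 - 4312 - 196*√2885 + 88*√2885)*24 = (-2376 - 108*√2885)*24 = -57024 - 2592*√2885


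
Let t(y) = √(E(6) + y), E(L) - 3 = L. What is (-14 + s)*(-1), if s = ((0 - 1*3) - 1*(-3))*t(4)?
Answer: 14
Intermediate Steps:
E(L) = 3 + L
t(y) = √(9 + y) (t(y) = √((3 + 6) + y) = √(9 + y))
s = 0 (s = ((0 - 1*3) - 1*(-3))*√(9 + 4) = ((0 - 3) + 3)*√13 = (-3 + 3)*√13 = 0*√13 = 0)
(-14 + s)*(-1) = (-14 + 0)*(-1) = -14*(-1) = 14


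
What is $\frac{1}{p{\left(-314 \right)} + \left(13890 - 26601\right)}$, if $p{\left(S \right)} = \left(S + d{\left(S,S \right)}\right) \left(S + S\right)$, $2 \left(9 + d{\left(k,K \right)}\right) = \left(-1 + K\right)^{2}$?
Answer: $- \frac{1}{30966517} \approx -3.2293 \cdot 10^{-8}$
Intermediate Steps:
$d{\left(k,K \right)} = -9 + \frac{\left(-1 + K\right)^{2}}{2}$
$p{\left(S \right)} = 2 S \left(-9 + S + \frac{\left(-1 + S\right)^{2}}{2}\right)$ ($p{\left(S \right)} = \left(S + \left(-9 + \frac{\left(-1 + S\right)^{2}}{2}\right)\right) \left(S + S\right) = \left(-9 + S + \frac{\left(-1 + S\right)^{2}}{2}\right) 2 S = 2 S \left(-9 + S + \frac{\left(-1 + S\right)^{2}}{2}\right)$)
$\frac{1}{p{\left(-314 \right)} + \left(13890 - 26601\right)} = \frac{1}{- 314 \left(-17 + \left(-314\right)^{2}\right) + \left(13890 - 26601\right)} = \frac{1}{- 314 \left(-17 + 98596\right) - 12711} = \frac{1}{\left(-314\right) 98579 - 12711} = \frac{1}{-30953806 - 12711} = \frac{1}{-30966517} = - \frac{1}{30966517}$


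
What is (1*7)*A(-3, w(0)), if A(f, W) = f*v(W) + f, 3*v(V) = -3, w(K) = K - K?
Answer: 0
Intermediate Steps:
w(K) = 0
v(V) = -1 (v(V) = (⅓)*(-3) = -1)
A(f, W) = 0 (A(f, W) = f*(-1) + f = -f + f = 0)
(1*7)*A(-3, w(0)) = (1*7)*0 = 7*0 = 0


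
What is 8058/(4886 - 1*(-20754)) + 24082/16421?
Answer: 374891449/210517220 ≈ 1.7808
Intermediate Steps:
8058/(4886 - 1*(-20754)) + 24082/16421 = 8058/(4886 + 20754) + 24082*(1/16421) = 8058/25640 + 24082/16421 = 8058*(1/25640) + 24082/16421 = 4029/12820 + 24082/16421 = 374891449/210517220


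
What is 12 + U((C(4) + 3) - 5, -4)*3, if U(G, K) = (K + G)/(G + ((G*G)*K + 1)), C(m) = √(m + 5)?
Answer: 33/2 ≈ 16.500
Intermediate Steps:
C(m) = √(5 + m)
U(G, K) = (G + K)/(1 + G + K*G²) (U(G, K) = (G + K)/(G + (G²*K + 1)) = (G + K)/(G + (K*G² + 1)) = (G + K)/(G + (1 + K*G²)) = (G + K)/(1 + G + K*G²))
12 + U((C(4) + 3) - 5, -4)*3 = 12 + ((((√(5 + 4) + 3) - 5) - 4)/(1 + ((√(5 + 4) + 3) - 5) - 4*((√(5 + 4) + 3) - 5)²))*3 = 12 + ((((√9 + 3) - 5) - 4)/(1 + ((√9 + 3) - 5) - 4*((√9 + 3) - 5)²))*3 = 12 + ((((3 + 3) - 5) - 4)/(1 + ((3 + 3) - 5) - 4*((3 + 3) - 5)²))*3 = 12 + (((6 - 5) - 4)/(1 + (6 - 5) - 4*(6 - 5)²))*3 = 12 + ((1 - 4)/(1 + 1 - 4*1²))*3 = 12 + (-3/(1 + 1 - 4*1))*3 = 12 + (-3/(1 + 1 - 4))*3 = 12 + (-3/(-2))*3 = 12 - ½*(-3)*3 = 12 + (3/2)*3 = 12 + 9/2 = 33/2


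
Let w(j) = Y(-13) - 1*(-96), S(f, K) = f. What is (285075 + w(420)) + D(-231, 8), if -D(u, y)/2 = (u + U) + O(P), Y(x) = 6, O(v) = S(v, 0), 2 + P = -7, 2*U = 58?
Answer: 285599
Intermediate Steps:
U = 29 (U = (1/2)*58 = 29)
P = -9 (P = -2 - 7 = -9)
O(v) = v
w(j) = 102 (w(j) = 6 - 1*(-96) = 6 + 96 = 102)
D(u, y) = -40 - 2*u (D(u, y) = -2*((u + 29) - 9) = -2*((29 + u) - 9) = -2*(20 + u) = -40 - 2*u)
(285075 + w(420)) + D(-231, 8) = (285075 + 102) + (-40 - 2*(-231)) = 285177 + (-40 + 462) = 285177 + 422 = 285599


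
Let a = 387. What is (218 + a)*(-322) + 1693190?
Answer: 1498380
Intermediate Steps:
(218 + a)*(-322) + 1693190 = (218 + 387)*(-322) + 1693190 = 605*(-322) + 1693190 = -194810 + 1693190 = 1498380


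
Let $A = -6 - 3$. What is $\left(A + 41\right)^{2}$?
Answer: $1024$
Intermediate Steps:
$A = -9$ ($A = -6 - 3 = -9$)
$\left(A + 41\right)^{2} = \left(-9 + 41\right)^{2} = 32^{2} = 1024$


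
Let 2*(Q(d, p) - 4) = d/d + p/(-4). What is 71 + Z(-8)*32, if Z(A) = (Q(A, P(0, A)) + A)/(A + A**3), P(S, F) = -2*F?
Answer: 4637/65 ≈ 71.339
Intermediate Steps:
Q(d, p) = 9/2 - p/8 (Q(d, p) = 4 + (d/d + p/(-4))/2 = 4 + (1 + p*(-1/4))/2 = 4 + (1 - p/4)/2 = 4 + (1/2 - p/8) = 9/2 - p/8)
Z(A) = (9/2 + 5*A/4)/(A + A**3) (Z(A) = ((9/2 - (-1)*A/4) + A)/(A + A**3) = ((9/2 + A/4) + A)/(A + A**3) = (9/2 + 5*A/4)/(A + A**3))
71 + Z(-8)*32 = 71 + ((1/4)*(18 + 5*(-8))/(-8*(1 + (-8)**2)))*32 = 71 + ((1/4)*(-1/8)*(18 - 40)/(1 + 64))*32 = 71 + ((1/4)*(-1/8)*(-22)/65)*32 = 71 + ((1/4)*(-1/8)*(1/65)*(-22))*32 = 71 + (11/1040)*32 = 71 + 22/65 = 4637/65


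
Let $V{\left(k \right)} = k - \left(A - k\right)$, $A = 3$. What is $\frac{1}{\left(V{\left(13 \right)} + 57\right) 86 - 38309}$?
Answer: $- \frac{1}{31429} \approx -3.1818 \cdot 10^{-5}$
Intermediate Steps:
$V{\left(k \right)} = -3 + 2 k$ ($V{\left(k \right)} = k - \left(3 - k\right) = k + \left(-3 + k\right) = -3 + 2 k$)
$\frac{1}{\left(V{\left(13 \right)} + 57\right) 86 - 38309} = \frac{1}{\left(\left(-3 + 2 \cdot 13\right) + 57\right) 86 - 38309} = \frac{1}{\left(\left(-3 + 26\right) + 57\right) 86 - 38309} = \frac{1}{\left(23 + 57\right) 86 - 38309} = \frac{1}{80 \cdot 86 - 38309} = \frac{1}{6880 - 38309} = \frac{1}{-31429} = - \frac{1}{31429}$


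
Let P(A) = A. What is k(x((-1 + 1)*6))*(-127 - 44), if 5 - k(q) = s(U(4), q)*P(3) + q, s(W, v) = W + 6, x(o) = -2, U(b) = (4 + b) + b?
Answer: 8037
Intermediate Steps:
U(b) = 4 + 2*b
s(W, v) = 6 + W
k(q) = -49 - q (k(q) = 5 - ((6 + (4 + 2*4))*3 + q) = 5 - ((6 + (4 + 8))*3 + q) = 5 - ((6 + 12)*3 + q) = 5 - (18*3 + q) = 5 - (54 + q) = 5 + (-54 - q) = -49 - q)
k(x((-1 + 1)*6))*(-127 - 44) = (-49 - 1*(-2))*(-127 - 44) = (-49 + 2)*(-171) = -47*(-171) = 8037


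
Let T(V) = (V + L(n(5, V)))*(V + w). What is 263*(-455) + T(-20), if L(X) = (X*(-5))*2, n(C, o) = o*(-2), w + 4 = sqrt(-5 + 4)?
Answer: -109585 - 420*I ≈ -1.0959e+5 - 420.0*I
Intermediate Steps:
w = -4 + I (w = -4 + sqrt(-5 + 4) = -4 + sqrt(-1) = -4 + I ≈ -4.0 + 1.0*I)
n(C, o) = -2*o
L(X) = -10*X (L(X) = -5*X*2 = -10*X)
T(V) = 21*V*(-4 + I + V) (T(V) = (V - (-20)*V)*(V + (-4 + I)) = (V + 20*V)*(-4 + I + V) = (21*V)*(-4 + I + V) = 21*V*(-4 + I + V))
263*(-455) + T(-20) = 263*(-455) + 21*(-20)*(-4 + I - 20) = -119665 + 21*(-20)*(-24 + I) = -119665 + (10080 - 420*I) = -109585 - 420*I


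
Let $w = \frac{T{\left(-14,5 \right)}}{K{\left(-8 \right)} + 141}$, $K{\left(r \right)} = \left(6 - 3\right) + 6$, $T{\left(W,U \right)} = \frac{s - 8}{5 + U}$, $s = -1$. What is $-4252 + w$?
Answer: $- \frac{2126003}{500} \approx -4252.0$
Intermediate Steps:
$T{\left(W,U \right)} = - \frac{9}{5 + U}$ ($T{\left(W,U \right)} = \frac{-1 - 8}{5 + U} = - \frac{9}{5 + U}$)
$K{\left(r \right)} = 9$ ($K{\left(r \right)} = 3 + 6 = 9$)
$w = - \frac{3}{500}$ ($w = \frac{\left(-9\right) \frac{1}{5 + 5}}{9 + 141} = \frac{\left(-9\right) \frac{1}{10}}{150} = \frac{1}{150} \left(- \frac{9}{10}\right) = - \frac{3}{500} \approx -0.006$)
$-4252 + w = -4252 - \frac{3}{500} = - \frac{2126003}{500}$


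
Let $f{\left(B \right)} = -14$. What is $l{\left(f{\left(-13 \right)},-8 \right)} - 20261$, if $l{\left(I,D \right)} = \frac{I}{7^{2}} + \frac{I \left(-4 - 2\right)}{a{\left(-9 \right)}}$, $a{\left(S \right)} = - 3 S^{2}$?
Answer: $- \frac{11488345}{567} \approx -20262.0$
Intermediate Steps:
$l{\left(I,D \right)} = \frac{179 I}{3969}$ ($l{\left(I,D \right)} = \frac{I}{7^{2}} + \frac{I \left(-4 - 2\right)}{\left(-3\right) \left(-9\right)^{2}} = \frac{I}{49} + \frac{I \left(-6\right)}{\left(-3\right) 81} = I \frac{1}{49} + \frac{\left(-6\right) I}{-243} = \frac{I}{49} + - 6 I \left(- \frac{1}{243}\right) = \frac{I}{49} + \frac{2 I}{81} = \frac{179 I}{3969}$)
$l{\left(f{\left(-13 \right)},-8 \right)} - 20261 = \frac{179}{3969} \left(-14\right) - 20261 = - \frac{358}{567} - 20261 = - \frac{11488345}{567}$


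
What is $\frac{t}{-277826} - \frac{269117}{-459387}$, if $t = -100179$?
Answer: $\frac{120788629915}{127629652662} \approx 0.9464$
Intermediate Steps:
$\frac{t}{-277826} - \frac{269117}{-459387} = - \frac{100179}{-277826} - \frac{269117}{-459387} = \left(-100179\right) \left(- \frac{1}{277826}\right) - - \frac{269117}{459387} = \frac{100179}{277826} + \frac{269117}{459387} = \frac{120788629915}{127629652662}$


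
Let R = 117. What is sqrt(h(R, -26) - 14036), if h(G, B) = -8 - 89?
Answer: I*sqrt(14133) ≈ 118.88*I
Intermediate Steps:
h(G, B) = -97
sqrt(h(R, -26) - 14036) = sqrt(-97 - 14036) = sqrt(-14133) = I*sqrt(14133)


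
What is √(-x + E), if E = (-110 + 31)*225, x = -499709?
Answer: √481934 ≈ 694.21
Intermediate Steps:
E = -17775 (E = -79*225 = -17775)
√(-x + E) = √(-1*(-499709) - 17775) = √(499709 - 17775) = √481934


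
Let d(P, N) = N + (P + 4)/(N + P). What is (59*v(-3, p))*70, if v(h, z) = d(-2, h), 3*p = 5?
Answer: -14042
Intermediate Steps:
p = 5/3 (p = (⅓)*5 = 5/3 ≈ 1.6667)
d(P, N) = N + (4 + P)/(N + P)
v(h, z) = (2 + h² - 2*h)/(-2 + h) (v(h, z) = (4 - 2 + h² + h*(-2))/(h - 2) = (4 - 2 + h² - 2*h)/(-2 + h) = (2 + h² - 2*h)/(-2 + h))
(59*v(-3, p))*70 = (59*((2 + (-3)² - 2*(-3))/(-2 - 3)))*70 = (59*((2 + 9 + 6)/(-5)))*70 = (59*(-⅕*17))*70 = (59*(-17/5))*70 = -1003/5*70 = -14042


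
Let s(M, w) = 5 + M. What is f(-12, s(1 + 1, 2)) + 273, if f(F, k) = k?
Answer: 280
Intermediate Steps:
f(-12, s(1 + 1, 2)) + 273 = (5 + (1 + 1)) + 273 = (5 + 2) + 273 = 7 + 273 = 280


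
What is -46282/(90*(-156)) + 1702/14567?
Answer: 349042987/102260340 ≈ 3.4133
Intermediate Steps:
-46282/(90*(-156)) + 1702/14567 = -46282/(-14040) + 1702*(1/14567) = -46282*(-1/14040) + 1702/14567 = 23141/7020 + 1702/14567 = 349042987/102260340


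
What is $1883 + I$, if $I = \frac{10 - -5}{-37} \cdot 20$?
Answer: $\frac{69371}{37} \approx 1874.9$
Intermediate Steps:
$I = - \frac{300}{37}$ ($I = \left(10 + 5\right) \left(- \frac{1}{37}\right) 20 = 15 \left(- \frac{1}{37}\right) 20 = \left(- \frac{15}{37}\right) 20 = - \frac{300}{37} \approx -8.1081$)
$1883 + I = 1883 - \frac{300}{37} = \frac{69371}{37}$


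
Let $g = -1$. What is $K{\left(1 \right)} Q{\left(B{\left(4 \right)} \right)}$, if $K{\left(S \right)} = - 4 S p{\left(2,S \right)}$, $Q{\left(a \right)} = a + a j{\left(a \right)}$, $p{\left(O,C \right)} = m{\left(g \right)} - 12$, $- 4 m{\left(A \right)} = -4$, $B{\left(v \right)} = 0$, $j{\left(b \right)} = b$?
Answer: $0$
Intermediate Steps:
$m{\left(A \right)} = 1$ ($m{\left(A \right)} = \left(- \frac{1}{4}\right) \left(-4\right) = 1$)
$p{\left(O,C \right)} = -11$ ($p{\left(O,C \right)} = 1 - 12 = -11$)
$Q{\left(a \right)} = a + a^{2}$ ($Q{\left(a \right)} = a + a a = a + a^{2}$)
$K{\left(S \right)} = 44 S$ ($K{\left(S \right)} = - 4 S \left(-11\right) = 44 S$)
$K{\left(1 \right)} Q{\left(B{\left(4 \right)} \right)} = 44 \cdot 1 \cdot 0 \left(1 + 0\right) = 44 \cdot 0 \cdot 1 = 44 \cdot 0 = 0$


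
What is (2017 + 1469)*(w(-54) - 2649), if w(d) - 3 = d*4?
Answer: -9976932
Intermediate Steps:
w(d) = 3 + 4*d (w(d) = 3 + d*4 = 3 + 4*d)
(2017 + 1469)*(w(-54) - 2649) = (2017 + 1469)*((3 + 4*(-54)) - 2649) = 3486*((3 - 216) - 2649) = 3486*(-213 - 2649) = 3486*(-2862) = -9976932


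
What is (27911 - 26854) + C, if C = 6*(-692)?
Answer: -3095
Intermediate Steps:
C = -4152
(27911 - 26854) + C = (27911 - 26854) - 4152 = 1057 - 4152 = -3095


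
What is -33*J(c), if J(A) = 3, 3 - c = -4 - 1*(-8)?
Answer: -99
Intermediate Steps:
c = -1 (c = 3 - (-4 - 1*(-8)) = 3 - (-4 + 8) = 3 - 1*4 = 3 - 4 = -1)
-33*J(c) = -33*3 = -99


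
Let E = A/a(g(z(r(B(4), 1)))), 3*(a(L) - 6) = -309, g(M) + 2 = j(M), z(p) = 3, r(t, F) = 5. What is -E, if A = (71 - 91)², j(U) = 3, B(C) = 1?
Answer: 400/97 ≈ 4.1237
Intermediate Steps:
A = 400 (A = (-20)² = 400)
g(M) = 1 (g(M) = -2 + 3 = 1)
a(L) = -97 (a(L) = 6 + (⅓)*(-309) = 6 - 103 = -97)
E = -400/97 (E = 400/(-97) = 400*(-1/97) = -400/97 ≈ -4.1237)
-E = -1*(-400/97) = 400/97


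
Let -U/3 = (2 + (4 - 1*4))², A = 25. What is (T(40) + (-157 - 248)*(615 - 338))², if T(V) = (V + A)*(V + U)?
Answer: 12180433225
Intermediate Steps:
U = -12 (U = -3*(2 + (4 - 1*4))² = -3*(2 + (4 - 4))² = -3*(2 + 0)² = -3*2² = -3*4 = -12)
T(V) = (-12 + V)*(25 + V) (T(V) = (V + 25)*(V - 12) = (25 + V)*(-12 + V) = (-12 + V)*(25 + V))
(T(40) + (-157 - 248)*(615 - 338))² = ((-300 + 40² + 13*40) + (-157 - 248)*(615 - 338))² = ((-300 + 1600 + 520) - 405*277)² = (1820 - 112185)² = (-110365)² = 12180433225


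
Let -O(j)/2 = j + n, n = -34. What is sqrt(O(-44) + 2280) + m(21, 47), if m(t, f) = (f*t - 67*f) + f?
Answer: -2115 + 2*sqrt(609) ≈ -2065.6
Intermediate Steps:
m(t, f) = -66*f + f*t (m(t, f) = (-67*f + f*t) + f = -66*f + f*t)
O(j) = 68 - 2*j (O(j) = -2*(j - 34) = -2*(-34 + j) = 68 - 2*j)
sqrt(O(-44) + 2280) + m(21, 47) = sqrt((68 - 2*(-44)) + 2280) + 47*(-66 + 21) = sqrt((68 + 88) + 2280) + 47*(-45) = sqrt(156 + 2280) - 2115 = sqrt(2436) - 2115 = 2*sqrt(609) - 2115 = -2115 + 2*sqrt(609)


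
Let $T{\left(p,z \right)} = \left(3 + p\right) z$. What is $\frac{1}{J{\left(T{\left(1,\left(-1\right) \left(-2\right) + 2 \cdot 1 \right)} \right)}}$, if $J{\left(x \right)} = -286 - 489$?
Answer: $- \frac{1}{775} \approx -0.0012903$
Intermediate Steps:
$T{\left(p,z \right)} = z \left(3 + p\right)$
$J{\left(x \right)} = -775$ ($J{\left(x \right)} = -286 - 489 = -775$)
$\frac{1}{J{\left(T{\left(1,\left(-1\right) \left(-2\right) + 2 \cdot 1 \right)} \right)}} = \frac{1}{-775} = - \frac{1}{775}$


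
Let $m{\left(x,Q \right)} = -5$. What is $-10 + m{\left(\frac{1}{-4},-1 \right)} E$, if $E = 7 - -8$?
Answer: $-85$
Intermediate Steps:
$E = 15$ ($E = 7 + 8 = 15$)
$-10 + m{\left(\frac{1}{-4},-1 \right)} E = -10 - 75 = -85$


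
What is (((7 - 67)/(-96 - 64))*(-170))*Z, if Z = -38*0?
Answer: 0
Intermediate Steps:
Z = 0
(((7 - 67)/(-96 - 64))*(-170))*Z = (((7 - 67)/(-96 - 64))*(-170))*0 = (-60/(-160)*(-170))*0 = (-60*(-1/160)*(-170))*0 = ((3/8)*(-170))*0 = -255/4*0 = 0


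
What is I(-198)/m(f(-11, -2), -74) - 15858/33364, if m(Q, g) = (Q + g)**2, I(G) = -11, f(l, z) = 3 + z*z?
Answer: -35776783/74885498 ≈ -0.47775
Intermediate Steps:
f(l, z) = 3 + z**2
I(-198)/m(f(-11, -2), -74) - 15858/33364 = -11/((3 + (-2)**2) - 74)**2 - 15858/33364 = -11/((3 + 4) - 74)**2 - 15858*1/33364 = -11/(7 - 74)**2 - 7929/16682 = -11/((-67)**2) - 7929/16682 = -11/4489 - 7929/16682 = -35776783/74885498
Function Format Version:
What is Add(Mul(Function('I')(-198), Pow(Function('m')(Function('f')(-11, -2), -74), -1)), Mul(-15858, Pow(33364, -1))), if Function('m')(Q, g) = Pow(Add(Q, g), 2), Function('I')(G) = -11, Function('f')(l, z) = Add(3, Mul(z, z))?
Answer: Rational(-35776783, 74885498) ≈ -0.47775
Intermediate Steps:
Function('f')(l, z) = Add(3, Pow(z, 2))
Add(Mul(Function('I')(-198), Pow(Function('m')(Function('f')(-11, -2), -74), -1)), Mul(-15858, Pow(33364, -1))) = Add(Mul(-11, Pow(Pow(Add(Add(3, Pow(-2, 2)), -74), 2), -1)), Mul(-15858, Pow(33364, -1))) = Add(Mul(-11, Pow(Pow(Add(Add(3, 4), -74), 2), -1)), Mul(-15858, Rational(1, 33364))) = Add(Mul(-11, Pow(Pow(Add(7, -74), 2), -1)), Rational(-7929, 16682)) = Add(Mul(-11, Pow(Pow(-67, 2), -1)), Rational(-7929, 16682)) = Add(Mul(-11, Pow(4489, -1)), Rational(-7929, 16682)) = Add(Mul(-11, Rational(1, 4489)), Rational(-7929, 16682)) = Add(Rational(-11, 4489), Rational(-7929, 16682)) = Rational(-35776783, 74885498)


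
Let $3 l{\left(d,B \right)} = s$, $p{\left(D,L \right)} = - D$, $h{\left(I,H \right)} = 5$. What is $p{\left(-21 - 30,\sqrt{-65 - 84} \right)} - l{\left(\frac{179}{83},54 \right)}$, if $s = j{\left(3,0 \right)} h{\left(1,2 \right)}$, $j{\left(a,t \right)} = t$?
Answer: $51$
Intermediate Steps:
$s = 0$ ($s = 0 \cdot 5 = 0$)
$l{\left(d,B \right)} = 0$ ($l{\left(d,B \right)} = \frac{1}{3} \cdot 0 = 0$)
$p{\left(-21 - 30,\sqrt{-65 - 84} \right)} - l{\left(\frac{179}{83},54 \right)} = - (-21 - 30) - 0 = - (-21 - 30) + 0 = \left(-1\right) \left(-51\right) + 0 = 51 + 0 = 51$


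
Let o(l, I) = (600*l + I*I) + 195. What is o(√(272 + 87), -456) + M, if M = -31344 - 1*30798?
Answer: 145989 + 600*√359 ≈ 1.5736e+5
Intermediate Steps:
M = -62142 (M = -31344 - 30798 = -62142)
o(l, I) = 195 + I² + 600*l (o(l, I) = (600*l + I²) + 195 = (I² + 600*l) + 195 = 195 + I² + 600*l)
o(√(272 + 87), -456) + M = (195 + (-456)² + 600*√(272 + 87)) - 62142 = (195 + 207936 + 600*√359) - 62142 = (208131 + 600*√359) - 62142 = 145989 + 600*√359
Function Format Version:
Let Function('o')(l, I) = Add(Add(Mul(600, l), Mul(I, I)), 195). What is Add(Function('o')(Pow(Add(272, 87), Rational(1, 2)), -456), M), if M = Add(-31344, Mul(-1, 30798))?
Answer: Add(145989, Mul(600, Pow(359, Rational(1, 2)))) ≈ 1.5736e+5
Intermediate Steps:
M = -62142 (M = Add(-31344, -30798) = -62142)
Function('o')(l, I) = Add(195, Pow(I, 2), Mul(600, l)) (Function('o')(l, I) = Add(Add(Mul(600, l), Pow(I, 2)), 195) = Add(Add(Pow(I, 2), Mul(600, l)), 195) = Add(195, Pow(I, 2), Mul(600, l)))
Add(Function('o')(Pow(Add(272, 87), Rational(1, 2)), -456), M) = Add(Add(195, Pow(-456, 2), Mul(600, Pow(Add(272, 87), Rational(1, 2)))), -62142) = Add(Add(195, 207936, Mul(600, Pow(359, Rational(1, 2)))), -62142) = Add(Add(208131, Mul(600, Pow(359, Rational(1, 2)))), -62142) = Add(145989, Mul(600, Pow(359, Rational(1, 2))))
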